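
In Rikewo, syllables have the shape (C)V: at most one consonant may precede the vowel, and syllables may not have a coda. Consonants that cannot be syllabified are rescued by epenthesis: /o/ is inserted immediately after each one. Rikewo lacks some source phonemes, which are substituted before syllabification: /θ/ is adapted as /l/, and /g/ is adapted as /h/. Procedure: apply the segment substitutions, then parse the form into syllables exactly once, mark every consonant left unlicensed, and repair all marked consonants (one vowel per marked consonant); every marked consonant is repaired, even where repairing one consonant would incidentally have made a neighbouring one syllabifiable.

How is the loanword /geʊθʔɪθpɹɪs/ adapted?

Substitution: /g/ → /h/, /θ/ → /l/, giving /heʊlʔɪlpɹɪs/.
The consonants /l/, /l/, /p/, /s/ cannot be parsed into a legal (C)V syllable (no codas are permitted; onsets are limited to one consonant).
Epenthesis after each stranded consonant: /l/ → /lo/, /l/ → /lo/, /p/ → /po/, /s/ → /so/.

heʊloʔɪlopoɹɪso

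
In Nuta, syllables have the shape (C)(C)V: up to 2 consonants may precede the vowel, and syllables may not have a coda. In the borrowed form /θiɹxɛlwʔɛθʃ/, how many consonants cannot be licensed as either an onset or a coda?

Under (C)(C)V, the unsyllabifiable consonants are /l/, /θ/, /ʃ/ (no codas are permitted; onsets may contain at most 2 consonants).

3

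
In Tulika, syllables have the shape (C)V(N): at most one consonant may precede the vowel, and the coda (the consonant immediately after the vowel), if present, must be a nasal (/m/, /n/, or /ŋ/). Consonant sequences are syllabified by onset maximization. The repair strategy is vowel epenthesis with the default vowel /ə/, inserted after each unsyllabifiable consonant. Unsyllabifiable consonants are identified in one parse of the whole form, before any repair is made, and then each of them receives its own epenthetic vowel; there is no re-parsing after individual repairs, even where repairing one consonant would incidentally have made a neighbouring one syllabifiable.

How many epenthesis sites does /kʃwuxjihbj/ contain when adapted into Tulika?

The unsyllabifiable consonants are /k/, /ʃ/, /x/, /h/, /b/, /j/; each receives one epenthetic vowel.

6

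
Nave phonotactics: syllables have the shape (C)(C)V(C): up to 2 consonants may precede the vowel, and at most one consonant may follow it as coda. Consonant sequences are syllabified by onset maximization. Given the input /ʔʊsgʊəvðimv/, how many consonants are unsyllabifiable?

Syllabifying with onset maximization leaves /v/ stranded (at most one coda consonant is licensed; onsets may contain at most 2 consonants).

1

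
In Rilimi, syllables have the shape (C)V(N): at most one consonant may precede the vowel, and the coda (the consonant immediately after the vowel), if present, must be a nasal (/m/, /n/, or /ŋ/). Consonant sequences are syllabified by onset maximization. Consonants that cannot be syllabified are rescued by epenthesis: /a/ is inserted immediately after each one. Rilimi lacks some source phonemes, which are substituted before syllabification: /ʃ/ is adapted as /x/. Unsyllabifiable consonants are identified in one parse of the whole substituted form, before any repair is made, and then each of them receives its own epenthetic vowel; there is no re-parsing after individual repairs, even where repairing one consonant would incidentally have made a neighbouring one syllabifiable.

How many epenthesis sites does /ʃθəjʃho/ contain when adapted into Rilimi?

After substitution the input is /xθəjxho/.
The unsyllabifiable consonants are /x/, /j/, /x/; each receives one epenthetic vowel.

3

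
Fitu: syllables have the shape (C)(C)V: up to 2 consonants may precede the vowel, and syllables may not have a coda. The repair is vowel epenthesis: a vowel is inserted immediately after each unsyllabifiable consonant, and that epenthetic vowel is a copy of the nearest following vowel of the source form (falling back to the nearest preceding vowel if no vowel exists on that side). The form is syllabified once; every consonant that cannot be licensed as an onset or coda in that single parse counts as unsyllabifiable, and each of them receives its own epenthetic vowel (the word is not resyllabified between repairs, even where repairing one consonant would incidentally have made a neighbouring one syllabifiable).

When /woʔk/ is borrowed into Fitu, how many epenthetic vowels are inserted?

2

The unsyllabifiable consonants are /ʔ/, /k/; each receives one epenthetic vowel.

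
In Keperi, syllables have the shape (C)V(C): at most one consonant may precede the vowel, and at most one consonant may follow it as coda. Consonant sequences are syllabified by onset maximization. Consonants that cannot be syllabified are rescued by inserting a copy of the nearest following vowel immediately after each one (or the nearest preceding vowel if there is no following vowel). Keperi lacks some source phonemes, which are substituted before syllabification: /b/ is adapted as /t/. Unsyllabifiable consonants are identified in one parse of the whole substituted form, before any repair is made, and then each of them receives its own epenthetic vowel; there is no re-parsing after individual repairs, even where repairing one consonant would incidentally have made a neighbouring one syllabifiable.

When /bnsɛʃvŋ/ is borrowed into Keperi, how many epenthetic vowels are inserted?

4

After substitution the input is /tnsɛʃvŋ/.
The unsyllabifiable consonants are /t/, /n/, /v/, /ŋ/; each receives one epenthetic vowel.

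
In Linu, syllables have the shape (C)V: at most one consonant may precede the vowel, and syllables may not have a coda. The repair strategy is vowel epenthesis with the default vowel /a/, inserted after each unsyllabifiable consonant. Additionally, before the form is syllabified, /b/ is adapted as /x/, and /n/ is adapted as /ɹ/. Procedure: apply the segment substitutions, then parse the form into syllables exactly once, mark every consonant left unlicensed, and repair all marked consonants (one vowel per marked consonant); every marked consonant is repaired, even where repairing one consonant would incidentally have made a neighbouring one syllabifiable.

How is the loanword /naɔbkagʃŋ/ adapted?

ɹaɔxakagaʃaŋa

Substitution: /n/ → /ɹ/, /b/ → /x/, giving /ɹaɔxkagʃŋ/.
Syllabifying with onset maximization leaves /x/, /g/, /ʃ/, /ŋ/ stranded (no codas are permitted; onsets are limited to one consonant).
Epenthesis after each stranded consonant: /x/ → /xa/, /g/ → /ga/, /ʃ/ → /ʃa/, /ŋ/ → /ŋa/.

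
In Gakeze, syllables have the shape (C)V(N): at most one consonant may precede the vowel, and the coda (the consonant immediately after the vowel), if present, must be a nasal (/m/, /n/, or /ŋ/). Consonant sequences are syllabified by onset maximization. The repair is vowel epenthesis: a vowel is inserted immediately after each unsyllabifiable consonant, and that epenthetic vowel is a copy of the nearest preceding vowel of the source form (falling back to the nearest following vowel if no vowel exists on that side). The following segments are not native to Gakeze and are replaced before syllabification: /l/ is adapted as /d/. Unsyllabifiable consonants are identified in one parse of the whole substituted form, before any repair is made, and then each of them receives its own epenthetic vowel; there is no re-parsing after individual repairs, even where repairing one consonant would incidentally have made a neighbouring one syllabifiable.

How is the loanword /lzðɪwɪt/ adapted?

dɪzɪðɪwɪtɪ

Substitution: /l/ → /d/, giving /dzðɪwɪt/.
Syllabifying with onset maximization leaves /d/, /z/, /t/ stranded (only a nasal (/m/, /n/, or /ŋ/) is licensed in coda position; onsets are limited to one consonant).
Epenthesis after each stranded consonant: /d/ → /dɪ/, /z/ → /zɪ/, /t/ → /tɪ/.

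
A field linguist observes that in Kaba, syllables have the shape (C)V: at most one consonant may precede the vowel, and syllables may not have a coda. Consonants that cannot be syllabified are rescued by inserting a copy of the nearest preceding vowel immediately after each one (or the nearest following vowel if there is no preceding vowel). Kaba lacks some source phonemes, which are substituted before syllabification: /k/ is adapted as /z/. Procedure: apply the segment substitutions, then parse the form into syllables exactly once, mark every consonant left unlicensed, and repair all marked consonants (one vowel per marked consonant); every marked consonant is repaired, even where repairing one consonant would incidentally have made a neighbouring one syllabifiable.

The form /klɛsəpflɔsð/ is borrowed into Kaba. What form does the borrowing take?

Substitution: /k/ → /z/, giving /zlɛsəpflɔsð/.
Under (C)V, the unsyllabifiable consonants are /z/, /p/, /f/, /s/, /ð/ (no codas are permitted; onsets are limited to one consonant).
Epenthesis after each stranded consonant: /z/ → /zɛ/, /p/ → /pə/, /f/ → /fə/, /s/ → /sɔ/, /ð/ → /ðɔ/.

zɛlɛsəpəfəlɔsɔðɔ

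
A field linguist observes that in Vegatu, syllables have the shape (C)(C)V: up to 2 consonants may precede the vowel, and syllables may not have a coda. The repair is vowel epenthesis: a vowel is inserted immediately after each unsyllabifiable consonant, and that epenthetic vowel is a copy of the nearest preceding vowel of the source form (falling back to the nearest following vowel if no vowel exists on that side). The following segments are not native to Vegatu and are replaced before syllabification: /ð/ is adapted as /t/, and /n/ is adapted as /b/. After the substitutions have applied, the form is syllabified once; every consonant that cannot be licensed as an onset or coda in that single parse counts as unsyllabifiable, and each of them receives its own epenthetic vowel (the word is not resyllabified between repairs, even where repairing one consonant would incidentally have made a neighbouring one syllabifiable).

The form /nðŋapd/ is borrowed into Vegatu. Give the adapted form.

batŋapada

Substitution: /n/ → /b/, /ð/ → /t/, giving /btŋapd/.
Syllabifying with onset maximization leaves /b/, /p/, /d/ stranded (no codas are permitted; onsets may contain at most 2 consonants).
Epenthesis after each stranded consonant: /b/ → /ba/, /p/ → /pa/, /d/ → /da/.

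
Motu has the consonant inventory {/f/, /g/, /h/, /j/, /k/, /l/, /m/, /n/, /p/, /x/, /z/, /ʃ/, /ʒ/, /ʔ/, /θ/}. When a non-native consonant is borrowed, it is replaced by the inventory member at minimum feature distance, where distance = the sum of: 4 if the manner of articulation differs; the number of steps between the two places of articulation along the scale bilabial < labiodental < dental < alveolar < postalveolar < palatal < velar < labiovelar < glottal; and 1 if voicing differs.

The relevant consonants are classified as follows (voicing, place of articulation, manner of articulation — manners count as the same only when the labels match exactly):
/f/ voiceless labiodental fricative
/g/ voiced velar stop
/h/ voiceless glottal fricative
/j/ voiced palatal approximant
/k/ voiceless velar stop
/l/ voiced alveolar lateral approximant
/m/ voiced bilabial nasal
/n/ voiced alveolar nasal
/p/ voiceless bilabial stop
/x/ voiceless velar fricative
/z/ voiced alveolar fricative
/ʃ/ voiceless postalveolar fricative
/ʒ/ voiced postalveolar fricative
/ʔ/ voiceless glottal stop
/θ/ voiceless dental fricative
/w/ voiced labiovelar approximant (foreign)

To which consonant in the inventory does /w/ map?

/j/ is closest: same manner (approximant), place distance 2 (labiovelar→palatal), same voicing; total 2. Next closest is /g/ at distance 5.

j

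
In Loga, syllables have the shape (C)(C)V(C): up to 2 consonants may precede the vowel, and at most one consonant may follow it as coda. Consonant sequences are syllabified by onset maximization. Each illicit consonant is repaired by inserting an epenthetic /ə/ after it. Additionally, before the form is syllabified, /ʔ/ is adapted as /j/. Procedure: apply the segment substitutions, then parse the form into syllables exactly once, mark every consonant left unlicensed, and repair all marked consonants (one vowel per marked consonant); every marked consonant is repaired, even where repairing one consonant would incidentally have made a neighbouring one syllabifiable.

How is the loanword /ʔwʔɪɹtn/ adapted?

jəwjɪɹtənə

Substitution: /ʔ/ → /j/, giving /jwjɪɹtn/.
Under (C)(C)V(C), the unsyllabifiable consonants are /j/, /t/, /n/ (at most one coda consonant is licensed; onsets may contain at most 2 consonants).
Epenthesis after each stranded consonant: /j/ → /jə/, /t/ → /tə/, /n/ → /nə/.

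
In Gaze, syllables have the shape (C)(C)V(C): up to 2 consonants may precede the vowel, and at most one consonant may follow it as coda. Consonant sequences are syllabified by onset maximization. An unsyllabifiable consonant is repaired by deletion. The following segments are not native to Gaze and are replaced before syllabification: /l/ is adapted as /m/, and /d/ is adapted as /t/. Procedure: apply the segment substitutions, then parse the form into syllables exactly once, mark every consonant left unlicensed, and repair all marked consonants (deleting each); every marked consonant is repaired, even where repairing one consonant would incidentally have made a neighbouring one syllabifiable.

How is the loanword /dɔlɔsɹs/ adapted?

tɔmɔs

Substitution: /d/ → /t/, /l/ → /m/, giving /tɔmɔsɹs/.
Under (C)(C)V(C), the unsyllabifiable consonants are /ɹ/, /s/ (at most one coda consonant is licensed; onsets may contain at most 2 consonants).
Each unlicensed consonant is deleted: /ɹ/, /s/.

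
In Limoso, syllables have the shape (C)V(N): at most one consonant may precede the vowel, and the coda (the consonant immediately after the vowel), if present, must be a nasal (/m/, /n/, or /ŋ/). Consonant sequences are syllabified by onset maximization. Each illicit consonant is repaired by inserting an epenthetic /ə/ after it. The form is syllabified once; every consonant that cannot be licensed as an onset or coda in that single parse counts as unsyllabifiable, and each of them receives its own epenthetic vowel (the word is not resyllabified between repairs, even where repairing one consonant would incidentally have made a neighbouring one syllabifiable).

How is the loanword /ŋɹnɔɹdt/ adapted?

Under (C)V(N), the unsyllabifiable consonants are /ŋ/, /ɹ/, /ɹ/, /d/, /t/ (only a nasal (/m/, /n/, or /ŋ/) is licensed in coda position; onsets are limited to one consonant).
Each unlicensed consonant becomes the onset of a new syllable: /ŋ/ → /ŋə/, /ɹ/ → /ɹə/, /ɹ/ → /ɹə/, /d/ → /də/, /t/ → /tə/.

ŋəɹənɔɹədətə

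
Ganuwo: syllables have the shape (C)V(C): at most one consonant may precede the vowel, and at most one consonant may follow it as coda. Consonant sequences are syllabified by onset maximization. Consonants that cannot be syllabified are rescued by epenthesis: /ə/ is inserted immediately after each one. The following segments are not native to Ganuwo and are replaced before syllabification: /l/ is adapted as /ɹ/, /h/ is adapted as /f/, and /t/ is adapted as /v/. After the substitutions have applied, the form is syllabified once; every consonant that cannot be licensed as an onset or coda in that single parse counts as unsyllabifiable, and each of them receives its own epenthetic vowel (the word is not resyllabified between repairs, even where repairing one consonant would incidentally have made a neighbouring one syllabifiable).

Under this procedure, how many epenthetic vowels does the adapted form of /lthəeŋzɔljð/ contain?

4

After substitution the input is /ɹvfəeŋzɔɹjð/.
The unsyllabifiable consonants are /ɹ/, /v/, /j/, /ð/; each receives one epenthetic vowel.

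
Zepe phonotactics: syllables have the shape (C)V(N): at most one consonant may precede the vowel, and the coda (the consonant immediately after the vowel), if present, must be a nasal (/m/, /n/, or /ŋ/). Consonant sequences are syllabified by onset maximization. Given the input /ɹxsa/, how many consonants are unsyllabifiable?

Syllabifying with onset maximization leaves /ɹ/, /x/ stranded (only a nasal (/m/, /n/, or /ŋ/) is licensed in coda position; onsets are limited to one consonant).

2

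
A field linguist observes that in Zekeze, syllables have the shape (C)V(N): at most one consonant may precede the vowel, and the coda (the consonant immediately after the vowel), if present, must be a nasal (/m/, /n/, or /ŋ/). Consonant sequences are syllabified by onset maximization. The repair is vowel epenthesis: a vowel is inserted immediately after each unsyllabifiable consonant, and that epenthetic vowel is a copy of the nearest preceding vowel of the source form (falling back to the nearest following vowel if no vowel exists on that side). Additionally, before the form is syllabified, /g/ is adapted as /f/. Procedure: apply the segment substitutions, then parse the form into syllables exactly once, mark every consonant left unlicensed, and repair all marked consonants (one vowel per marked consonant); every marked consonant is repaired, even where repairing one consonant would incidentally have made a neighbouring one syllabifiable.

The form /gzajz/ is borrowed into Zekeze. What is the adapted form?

fazajaza

Substitution: /g/ → /f/, giving /fzajz/.
Under (C)V(N), the unsyllabifiable consonants are /f/, /j/, /z/ (only a nasal (/m/, /n/, or /ŋ/) is licensed in coda position; onsets are limited to one consonant).
Epenthesis after each stranded consonant: /f/ → /fa/, /j/ → /ja/, /z/ → /za/.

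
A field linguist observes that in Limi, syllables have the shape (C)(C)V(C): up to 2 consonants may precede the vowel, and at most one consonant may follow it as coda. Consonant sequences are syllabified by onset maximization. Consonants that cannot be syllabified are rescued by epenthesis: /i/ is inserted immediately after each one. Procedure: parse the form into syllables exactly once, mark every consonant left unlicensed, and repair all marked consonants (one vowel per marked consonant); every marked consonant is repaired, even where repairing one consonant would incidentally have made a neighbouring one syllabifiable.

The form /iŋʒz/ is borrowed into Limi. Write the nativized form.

Under (C)(C)V(C), the unsyllabifiable consonants are /ʒ/, /z/ (at most one coda consonant is licensed; onsets may contain at most 2 consonants).
Inserting the epenthetic vowel yields /ʒ/ → /ʒi/, /z/ → /zi/.

iŋʒizi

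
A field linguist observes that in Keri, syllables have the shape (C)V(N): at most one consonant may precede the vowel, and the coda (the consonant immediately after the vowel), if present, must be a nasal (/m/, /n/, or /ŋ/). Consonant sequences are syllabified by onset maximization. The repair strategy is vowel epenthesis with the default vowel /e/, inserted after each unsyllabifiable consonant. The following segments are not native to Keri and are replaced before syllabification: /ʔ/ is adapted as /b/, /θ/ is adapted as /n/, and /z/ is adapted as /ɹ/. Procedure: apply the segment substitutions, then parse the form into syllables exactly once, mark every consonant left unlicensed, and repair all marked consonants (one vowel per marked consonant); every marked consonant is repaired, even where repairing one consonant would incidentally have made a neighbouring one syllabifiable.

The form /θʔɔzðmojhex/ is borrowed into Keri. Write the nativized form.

Substitution: /θ/ → /n/, /ʔ/ → /b/, /z/ → /ɹ/, giving /nbɔɹðmojhex/.
Under (C)V(N), the unsyllabifiable consonants are /n/, /ɹ/, /ð/, /j/, /x/ (only a nasal (/m/, /n/, or /ŋ/) is licensed in coda position; onsets are limited to one consonant).
Inserting the epenthetic vowel yields /n/ → /ne/, /ɹ/ → /ɹe/, /ð/ → /ðe/, /j/ → /je/, /x/ → /xe/.

nebɔɹeðemojehexe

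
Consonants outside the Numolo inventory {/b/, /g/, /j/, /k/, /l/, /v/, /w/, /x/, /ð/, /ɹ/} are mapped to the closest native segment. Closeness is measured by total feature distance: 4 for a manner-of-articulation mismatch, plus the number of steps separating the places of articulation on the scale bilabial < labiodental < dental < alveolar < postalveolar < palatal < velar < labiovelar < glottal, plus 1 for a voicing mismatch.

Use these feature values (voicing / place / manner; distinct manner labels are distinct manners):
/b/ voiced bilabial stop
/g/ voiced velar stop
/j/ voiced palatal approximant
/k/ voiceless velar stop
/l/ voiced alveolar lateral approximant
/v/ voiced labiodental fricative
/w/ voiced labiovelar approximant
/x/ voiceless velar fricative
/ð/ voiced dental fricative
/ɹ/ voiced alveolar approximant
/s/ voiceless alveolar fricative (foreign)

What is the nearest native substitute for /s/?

/ð/ is closest: same manner (fricative), place distance 1 (alveolar→dental), voicing differs (+1); total 2. Next closest is /v/ at distance 3.

ð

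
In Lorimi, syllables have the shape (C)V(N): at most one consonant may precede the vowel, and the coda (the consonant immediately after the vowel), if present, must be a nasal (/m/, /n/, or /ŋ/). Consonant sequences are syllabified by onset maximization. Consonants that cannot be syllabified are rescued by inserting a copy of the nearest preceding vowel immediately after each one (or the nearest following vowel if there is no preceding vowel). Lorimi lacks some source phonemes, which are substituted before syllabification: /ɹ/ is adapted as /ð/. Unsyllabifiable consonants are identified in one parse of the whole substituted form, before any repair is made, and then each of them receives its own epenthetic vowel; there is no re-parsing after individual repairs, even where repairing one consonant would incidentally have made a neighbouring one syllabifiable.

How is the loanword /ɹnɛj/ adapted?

Substitution: /ɹ/ → /ð/, giving /ðnɛj/.
Syllabifying with onset maximization leaves /ð/, /j/ stranded (only a nasal (/m/, /n/, or /ŋ/) is licensed in coda position; onsets are limited to one consonant).
Inserting the epenthetic vowel yields /ð/ → /ðɛ/, /j/ → /jɛ/.

ðɛnɛjɛ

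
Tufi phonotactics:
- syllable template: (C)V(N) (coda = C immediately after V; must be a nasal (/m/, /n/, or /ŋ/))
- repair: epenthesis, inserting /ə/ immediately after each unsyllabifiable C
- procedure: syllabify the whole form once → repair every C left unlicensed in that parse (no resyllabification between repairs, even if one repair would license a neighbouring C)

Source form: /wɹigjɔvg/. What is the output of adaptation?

wəɹigəjɔvəgə

Syllabifying with onset maximization leaves /w/, /g/, /v/, /g/ stranded (only a nasal (/m/, /n/, or /ŋ/) is licensed in coda position; onsets are limited to one consonant).
Each unlicensed consonant becomes the onset of a new syllable: /w/ → /wə/, /g/ → /gə/, /v/ → /və/, /g/ → /gə/.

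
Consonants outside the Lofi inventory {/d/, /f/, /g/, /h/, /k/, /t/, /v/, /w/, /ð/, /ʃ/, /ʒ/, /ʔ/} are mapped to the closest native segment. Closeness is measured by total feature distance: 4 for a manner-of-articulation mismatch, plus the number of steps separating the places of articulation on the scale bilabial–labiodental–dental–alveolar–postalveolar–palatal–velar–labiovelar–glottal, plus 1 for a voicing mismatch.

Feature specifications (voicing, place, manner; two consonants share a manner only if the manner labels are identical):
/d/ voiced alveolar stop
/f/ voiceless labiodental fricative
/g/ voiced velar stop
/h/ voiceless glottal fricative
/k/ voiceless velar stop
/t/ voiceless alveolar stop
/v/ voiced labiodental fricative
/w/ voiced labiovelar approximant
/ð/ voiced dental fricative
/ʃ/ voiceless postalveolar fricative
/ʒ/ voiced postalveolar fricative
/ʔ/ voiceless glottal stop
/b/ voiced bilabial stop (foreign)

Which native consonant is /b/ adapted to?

d

/d/ is closest: same manner (stop), place distance 3 (bilabial→alveolar), same voicing; total 3. Next closest is /t/ at distance 4.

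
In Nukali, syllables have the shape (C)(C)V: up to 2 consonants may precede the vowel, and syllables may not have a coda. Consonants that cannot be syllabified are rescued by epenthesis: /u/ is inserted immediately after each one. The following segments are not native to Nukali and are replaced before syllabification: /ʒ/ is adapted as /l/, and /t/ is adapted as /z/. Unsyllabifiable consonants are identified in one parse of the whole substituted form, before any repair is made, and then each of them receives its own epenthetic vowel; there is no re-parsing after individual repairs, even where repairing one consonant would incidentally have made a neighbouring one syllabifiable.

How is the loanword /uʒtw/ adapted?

Substitution: /ʒ/ → /l/, /t/ → /z/, giving /ulzw/.
The consonants /l/, /z/, /w/ cannot be parsed into a legal (C)(C)V syllable (no codas are permitted; onsets may contain at most 2 consonants).
Epenthesis after each stranded consonant: /l/ → /lu/, /z/ → /zu/, /w/ → /wu/.

uluzuwu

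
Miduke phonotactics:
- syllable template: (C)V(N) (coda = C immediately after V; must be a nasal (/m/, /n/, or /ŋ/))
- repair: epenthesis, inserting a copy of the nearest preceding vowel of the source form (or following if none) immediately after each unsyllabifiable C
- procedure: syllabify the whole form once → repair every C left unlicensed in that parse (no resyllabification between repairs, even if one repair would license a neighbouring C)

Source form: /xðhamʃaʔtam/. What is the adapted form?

The consonants /x/, /ð/, /ʔ/ cannot be parsed into a legal (C)V(N) syllable (only a nasal (/m/, /n/, or /ŋ/) is licensed in coda position; onsets are limited to one consonant).
Each unlicensed consonant becomes the onset of a new syllable: /x/ → /xa/, /ð/ → /ða/, /ʔ/ → /ʔa/.

xaðahamʃaʔatam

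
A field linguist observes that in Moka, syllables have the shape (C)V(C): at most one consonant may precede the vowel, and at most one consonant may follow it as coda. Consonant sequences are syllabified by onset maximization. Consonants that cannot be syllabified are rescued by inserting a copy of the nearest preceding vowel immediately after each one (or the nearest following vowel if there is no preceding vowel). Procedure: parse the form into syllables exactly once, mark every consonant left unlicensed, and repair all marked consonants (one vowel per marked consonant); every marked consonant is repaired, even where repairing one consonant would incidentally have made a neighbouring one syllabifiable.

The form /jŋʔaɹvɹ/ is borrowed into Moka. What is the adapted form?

jaŋaʔaɹvaɹa

The consonants /j/, /ŋ/, /v/, /ɹ/ cannot be parsed into a legal (C)V(C) syllable (at most one coda consonant is licensed; onsets are limited to one consonant).
Epenthesis after each stranded consonant: /j/ → /ja/, /ŋ/ → /ŋa/, /v/ → /va/, /ɹ/ → /ɹa/.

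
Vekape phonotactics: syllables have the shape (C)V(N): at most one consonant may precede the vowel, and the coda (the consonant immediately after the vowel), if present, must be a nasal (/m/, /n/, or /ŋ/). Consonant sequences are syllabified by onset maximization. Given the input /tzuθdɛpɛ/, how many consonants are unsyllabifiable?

Syllabifying with onset maximization leaves /t/, /θ/ stranded (only a nasal (/m/, /n/, or /ŋ/) is licensed in coda position; onsets are limited to one consonant).

2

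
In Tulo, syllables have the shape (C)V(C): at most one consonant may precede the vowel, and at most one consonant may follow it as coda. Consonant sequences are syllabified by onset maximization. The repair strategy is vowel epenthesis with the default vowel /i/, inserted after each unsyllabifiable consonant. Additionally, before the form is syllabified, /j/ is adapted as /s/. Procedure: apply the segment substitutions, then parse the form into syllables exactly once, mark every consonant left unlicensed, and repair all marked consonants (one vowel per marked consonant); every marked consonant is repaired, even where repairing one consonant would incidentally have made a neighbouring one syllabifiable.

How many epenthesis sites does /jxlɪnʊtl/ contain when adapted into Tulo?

After substitution the input is /sxlɪnʊtl/.
The unsyllabifiable consonants are /s/, /x/, /l/; each receives one epenthetic vowel.

3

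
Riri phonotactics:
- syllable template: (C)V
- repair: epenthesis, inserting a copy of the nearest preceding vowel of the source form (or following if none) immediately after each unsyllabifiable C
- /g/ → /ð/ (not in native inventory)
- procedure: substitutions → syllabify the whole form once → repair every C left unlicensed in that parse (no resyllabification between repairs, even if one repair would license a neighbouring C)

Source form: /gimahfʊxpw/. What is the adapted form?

Substitution: /g/ → /ð/, giving /ðimahfʊxpw/.
Under (C)V, the unsyllabifiable consonants are /h/, /x/, /p/, /w/ (no codas are permitted; onsets are limited to one consonant).
Epenthesis after each stranded consonant: /h/ → /ha/, /x/ → /xʊ/, /p/ → /pʊ/, /w/ → /wʊ/.

ðimahafʊxʊpʊwʊ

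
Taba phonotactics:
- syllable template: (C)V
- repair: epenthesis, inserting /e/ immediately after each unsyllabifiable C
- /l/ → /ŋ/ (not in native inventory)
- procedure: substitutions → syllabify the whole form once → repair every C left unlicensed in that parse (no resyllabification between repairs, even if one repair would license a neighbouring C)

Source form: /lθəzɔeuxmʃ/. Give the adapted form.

ŋeθəzɔeuxemeʃe

Substitution: /l/ → /ŋ/, giving /ŋθəzɔeuxmʃ/.
Syllabifying with onset maximization leaves /ŋ/, /x/, /m/, /ʃ/ stranded (no codas are permitted; onsets are limited to one consonant).
Epenthesis after each stranded consonant: /ŋ/ → /ŋe/, /x/ → /xe/, /m/ → /me/, /ʃ/ → /ʃe/.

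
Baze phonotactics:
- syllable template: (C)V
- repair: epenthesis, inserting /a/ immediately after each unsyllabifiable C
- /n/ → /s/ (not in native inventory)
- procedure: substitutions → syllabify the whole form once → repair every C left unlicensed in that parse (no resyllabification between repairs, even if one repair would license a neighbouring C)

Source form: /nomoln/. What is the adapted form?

Substitution: /n/ → /s/, giving /somols/.
The consonants /l/, /s/ cannot be parsed into a legal (C)V syllable (no codas are permitted; onsets are limited to one consonant).
Inserting the epenthetic vowel yields /l/ → /la/, /s/ → /sa/.

somolasa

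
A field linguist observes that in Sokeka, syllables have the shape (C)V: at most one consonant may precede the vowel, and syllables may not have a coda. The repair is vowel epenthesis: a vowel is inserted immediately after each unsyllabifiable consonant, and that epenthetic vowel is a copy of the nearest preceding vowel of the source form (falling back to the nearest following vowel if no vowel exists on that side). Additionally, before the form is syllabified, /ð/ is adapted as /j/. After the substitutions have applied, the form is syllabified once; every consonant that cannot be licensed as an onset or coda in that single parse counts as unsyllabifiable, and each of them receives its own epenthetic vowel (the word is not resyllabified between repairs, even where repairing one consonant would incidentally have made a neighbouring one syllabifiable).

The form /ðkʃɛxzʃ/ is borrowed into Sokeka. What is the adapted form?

Substitution: /ð/ → /j/, giving /jkʃɛxzʃ/.
Syllabifying with onset maximization leaves /j/, /k/, /x/, /z/, /ʃ/ stranded (no codas are permitted; onsets are limited to one consonant).
Epenthesis after each stranded consonant: /j/ → /jɛ/, /k/ → /kɛ/, /x/ → /xɛ/, /z/ → /zɛ/, /ʃ/ → /ʃɛ/.

jɛkɛʃɛxɛzɛʃɛ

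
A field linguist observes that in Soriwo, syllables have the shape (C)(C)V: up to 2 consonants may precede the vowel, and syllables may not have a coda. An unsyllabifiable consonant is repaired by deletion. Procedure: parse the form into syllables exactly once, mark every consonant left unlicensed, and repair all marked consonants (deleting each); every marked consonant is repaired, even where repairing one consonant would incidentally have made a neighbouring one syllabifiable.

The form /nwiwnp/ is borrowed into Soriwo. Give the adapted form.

nwi

The consonants /w/, /n/, /p/ cannot be parsed into a legal (C)(C)V syllable (no codas are permitted; onsets may contain at most 2 consonants).
Each unlicensed consonant is deleted: /w/, /n/, /p/.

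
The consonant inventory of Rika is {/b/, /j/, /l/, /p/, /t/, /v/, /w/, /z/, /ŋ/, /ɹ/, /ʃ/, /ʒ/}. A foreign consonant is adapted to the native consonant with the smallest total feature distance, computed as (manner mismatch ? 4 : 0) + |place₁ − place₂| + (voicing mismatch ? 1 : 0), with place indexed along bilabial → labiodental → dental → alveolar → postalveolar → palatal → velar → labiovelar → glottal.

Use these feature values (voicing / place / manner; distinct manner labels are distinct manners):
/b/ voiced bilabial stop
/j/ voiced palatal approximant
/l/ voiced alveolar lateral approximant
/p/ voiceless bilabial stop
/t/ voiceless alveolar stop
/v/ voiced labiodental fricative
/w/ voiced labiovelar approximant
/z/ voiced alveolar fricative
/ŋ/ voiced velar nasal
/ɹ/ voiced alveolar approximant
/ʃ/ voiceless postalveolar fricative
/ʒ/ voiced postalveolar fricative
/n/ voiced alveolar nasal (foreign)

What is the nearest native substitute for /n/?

/ŋ/ is closest: same manner (nasal), place distance 3 (alveolar→velar), same voicing; total 3. Next closest is /l/ at distance 4.

ŋ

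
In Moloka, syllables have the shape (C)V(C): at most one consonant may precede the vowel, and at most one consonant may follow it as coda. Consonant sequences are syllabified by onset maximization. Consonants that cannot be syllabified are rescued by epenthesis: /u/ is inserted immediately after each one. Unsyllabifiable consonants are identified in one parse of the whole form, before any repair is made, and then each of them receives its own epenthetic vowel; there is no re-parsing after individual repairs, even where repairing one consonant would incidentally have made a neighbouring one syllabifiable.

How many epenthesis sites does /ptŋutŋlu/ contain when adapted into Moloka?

3

The unsyllabifiable consonants are /p/, /t/, /ŋ/; each receives one epenthetic vowel.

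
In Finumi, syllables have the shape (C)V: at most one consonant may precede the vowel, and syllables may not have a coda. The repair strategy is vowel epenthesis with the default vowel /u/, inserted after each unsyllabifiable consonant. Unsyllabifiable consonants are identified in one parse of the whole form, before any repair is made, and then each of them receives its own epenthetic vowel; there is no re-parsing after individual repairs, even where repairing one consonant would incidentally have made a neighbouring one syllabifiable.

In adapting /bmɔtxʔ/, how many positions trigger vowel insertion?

The unsyllabifiable consonants are /b/, /t/, /x/, /ʔ/; each receives one epenthetic vowel.

4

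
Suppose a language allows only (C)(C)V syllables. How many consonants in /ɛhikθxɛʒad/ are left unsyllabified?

2

The consonants /k/, /d/ cannot be parsed into a legal (C)(C)V syllable (no codas are permitted; onsets may contain at most 2 consonants).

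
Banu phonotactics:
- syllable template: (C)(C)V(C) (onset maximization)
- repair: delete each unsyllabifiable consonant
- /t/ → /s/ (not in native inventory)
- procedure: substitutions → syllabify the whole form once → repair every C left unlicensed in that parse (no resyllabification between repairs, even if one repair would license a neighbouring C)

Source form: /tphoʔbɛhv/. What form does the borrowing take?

Substitution: /t/ → /s/, giving /sphoʔbɛhv/.
The consonants /s/, /v/ cannot be parsed into a legal (C)(C)V(C) syllable (at most one coda consonant is licensed; onsets may contain at most 2 consonants).
Deleting the stranded consonants removes /s/, /v/.

phoʔbɛh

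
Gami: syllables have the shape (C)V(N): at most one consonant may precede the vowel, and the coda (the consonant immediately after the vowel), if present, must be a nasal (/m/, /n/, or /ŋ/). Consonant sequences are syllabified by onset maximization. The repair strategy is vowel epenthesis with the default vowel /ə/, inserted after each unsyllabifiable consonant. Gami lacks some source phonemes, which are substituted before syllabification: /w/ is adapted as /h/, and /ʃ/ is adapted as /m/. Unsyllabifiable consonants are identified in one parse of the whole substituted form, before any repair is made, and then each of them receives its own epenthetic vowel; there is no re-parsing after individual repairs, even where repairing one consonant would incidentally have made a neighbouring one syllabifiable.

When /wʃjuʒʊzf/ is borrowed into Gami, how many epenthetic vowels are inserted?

4

After substitution the input is /hmjuʒʊzf/.
The unsyllabifiable consonants are /h/, /m/, /z/, /f/; each receives one epenthetic vowel.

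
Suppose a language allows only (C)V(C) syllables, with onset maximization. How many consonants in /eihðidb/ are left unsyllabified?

The consonants /b/ cannot be parsed into a legal (C)V(C) syllable (at most one coda consonant is licensed; onsets are limited to one consonant).

1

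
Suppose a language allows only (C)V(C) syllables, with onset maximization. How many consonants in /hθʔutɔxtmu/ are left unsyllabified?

Syllabifying with onset maximization leaves /h/, /θ/, /t/ stranded (at most one coda consonant is licensed; onsets are limited to one consonant).

3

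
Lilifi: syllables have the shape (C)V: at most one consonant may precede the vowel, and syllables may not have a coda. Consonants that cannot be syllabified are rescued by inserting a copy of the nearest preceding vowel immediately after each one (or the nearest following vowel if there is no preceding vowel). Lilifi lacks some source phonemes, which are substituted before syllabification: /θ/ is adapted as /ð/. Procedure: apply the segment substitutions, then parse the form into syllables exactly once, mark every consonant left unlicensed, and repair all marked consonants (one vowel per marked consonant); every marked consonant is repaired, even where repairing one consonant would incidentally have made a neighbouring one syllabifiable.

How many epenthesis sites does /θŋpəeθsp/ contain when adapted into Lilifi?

After substitution the input is /ðŋpəeðsp/.
The unsyllabifiable consonants are /ð/, /ŋ/, /ð/, /s/, /p/; each receives one epenthetic vowel.

5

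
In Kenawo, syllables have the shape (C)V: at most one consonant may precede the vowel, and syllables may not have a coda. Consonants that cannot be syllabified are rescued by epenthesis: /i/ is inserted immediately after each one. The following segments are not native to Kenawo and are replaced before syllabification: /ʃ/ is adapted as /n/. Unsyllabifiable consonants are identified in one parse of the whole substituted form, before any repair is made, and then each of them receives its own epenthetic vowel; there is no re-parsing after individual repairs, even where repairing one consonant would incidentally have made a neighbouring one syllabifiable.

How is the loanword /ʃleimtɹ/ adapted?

Substitution: /ʃ/ → /n/, giving /nleimtɹ/.
Under (C)V, the unsyllabifiable consonants are /n/, /m/, /t/, /ɹ/ (no codas are permitted; onsets are limited to one consonant).
Epenthesis after each stranded consonant: /n/ → /ni/, /m/ → /mi/, /t/ → /ti/, /ɹ/ → /ɹi/.

nileimitiɹi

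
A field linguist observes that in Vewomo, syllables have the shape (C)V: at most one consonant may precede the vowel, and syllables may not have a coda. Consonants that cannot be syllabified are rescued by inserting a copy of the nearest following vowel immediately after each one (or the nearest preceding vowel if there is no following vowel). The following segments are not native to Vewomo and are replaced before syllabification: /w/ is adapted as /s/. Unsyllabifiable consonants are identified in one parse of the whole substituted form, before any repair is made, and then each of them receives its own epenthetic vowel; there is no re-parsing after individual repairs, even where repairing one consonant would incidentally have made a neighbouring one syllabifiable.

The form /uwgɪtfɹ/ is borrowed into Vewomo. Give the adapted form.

usɪgɪtɪfɪɹɪ

Substitution: /w/ → /s/, giving /usgɪtfɹ/.
Under (C)V, the unsyllabifiable consonants are /s/, /t/, /f/, /ɹ/ (no codas are permitted; onsets are limited to one consonant).
Each unlicensed consonant becomes the onset of a new syllable: /s/ → /sɪ/, /t/ → /tɪ/, /f/ → /fɪ/, /ɹ/ → /ɹɪ/.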